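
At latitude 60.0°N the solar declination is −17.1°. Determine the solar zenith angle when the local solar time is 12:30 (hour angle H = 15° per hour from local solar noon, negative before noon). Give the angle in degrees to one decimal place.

77.3°

Hour angle H = 15° × (12.5 − 12) = 7.50°.
With φ = 60.0°, δ = -17.1°, H = 7.50°: sin φ sin δ = -0.2546, cos φ cos δ cos H = 0.4738, so cos θ_z = 0.2192.
θ_z = arccos(0.2192) = 77.34°.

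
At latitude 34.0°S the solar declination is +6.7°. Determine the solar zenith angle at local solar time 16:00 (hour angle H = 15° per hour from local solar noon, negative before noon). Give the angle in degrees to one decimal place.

69.7°

Hour angle H = 15° × (16 − 12) = 60.00°.
cos θ_z = sin(-34.0°) sin(6.7°) + cos(-34.0°) cos(6.7°) cos(60.00°) = -0.0652 + 0.4117 = 0.3465.
θ_z = arccos(0.3465) = 69.73°.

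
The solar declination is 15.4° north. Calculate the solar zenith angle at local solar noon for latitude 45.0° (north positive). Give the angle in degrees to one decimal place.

At local solar noon the hour angle is zero, so the zenith angle is |φ − δ| = |45.0° − (15.4°)| = 29.6°.

29.6°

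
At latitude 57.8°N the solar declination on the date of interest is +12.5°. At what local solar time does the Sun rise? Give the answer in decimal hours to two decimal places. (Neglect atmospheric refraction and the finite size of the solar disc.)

The sunset hour angle satisfies cos H_s = −tan φ tan δ = -0.3520, giving H_s = 110.61°.
Sunrise is at 12 − H_s/15 = 12 − 7.374 = 4.626 h local solar time.

4.63 h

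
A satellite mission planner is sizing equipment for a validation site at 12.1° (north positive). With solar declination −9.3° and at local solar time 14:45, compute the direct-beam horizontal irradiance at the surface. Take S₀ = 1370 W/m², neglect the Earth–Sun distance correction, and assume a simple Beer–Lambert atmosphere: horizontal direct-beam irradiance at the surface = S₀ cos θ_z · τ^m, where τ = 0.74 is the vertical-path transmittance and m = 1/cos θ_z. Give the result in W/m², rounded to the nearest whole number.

Hour angle H = 15° × (14.75 − 12) = 41.25°.
cos θ_z = sin φ sin δ + cos φ cos δ cos H = (0.2096)(-0.1616) + (0.9778)(0.9869)(0.7518) = 0.6916.
Air mass m = 1/cos θ_z = 1/0.6916 = 1.446; τ^m = 0.74^1.446 = 0.6470.
Surface direct beam = 1370 × 0.6916 × 0.6470 = 613.03 W/m².

613 W/m²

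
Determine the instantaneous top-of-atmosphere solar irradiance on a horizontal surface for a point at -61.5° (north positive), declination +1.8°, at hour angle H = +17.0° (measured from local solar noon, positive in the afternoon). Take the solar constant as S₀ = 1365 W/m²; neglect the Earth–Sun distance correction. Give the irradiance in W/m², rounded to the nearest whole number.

585 W/m²

cos θ_z = sin φ sin δ + cos φ cos δ cos H = (-0.8788)(0.0314) + (0.4772)(0.9995)(0.9563) = 0.4285.
Top-of-atmosphere irradiance = S₀ cos θ_z = 1365 × 0.4285 = 584.90 W/m².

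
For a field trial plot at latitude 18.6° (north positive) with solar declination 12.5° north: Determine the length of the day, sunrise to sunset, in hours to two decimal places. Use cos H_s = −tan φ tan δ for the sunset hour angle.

The sunset hour angle satisfies cos H_s = −tan φ tan δ = -0.0746, giving H_s = 94.28°.
Day length = 2 H_s / 15° h⁻¹ = 188.56° / 15 = 12.571 h.

12.57 hours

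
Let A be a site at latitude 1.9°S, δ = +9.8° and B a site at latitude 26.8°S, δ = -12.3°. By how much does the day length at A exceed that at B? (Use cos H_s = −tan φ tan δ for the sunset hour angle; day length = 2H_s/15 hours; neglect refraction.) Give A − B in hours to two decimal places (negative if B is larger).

A: H_s = arccos(−tan -1.9° · tan 9.8°) = 89.67°, so 2H_s/15 = 11.9560 h.
B: H_s = arccos(−tan -26.8° · tan -12.3°) = 96.32°, so 2H_s/15 = 12.8427 h.
A − B = 11.9560 − 12.8427 = -0.8867 h.

-0.89 h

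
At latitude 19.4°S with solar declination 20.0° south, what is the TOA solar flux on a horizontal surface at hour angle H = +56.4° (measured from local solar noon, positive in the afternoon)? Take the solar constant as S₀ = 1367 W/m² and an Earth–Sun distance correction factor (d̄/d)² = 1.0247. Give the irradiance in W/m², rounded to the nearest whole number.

846 W/m²

cos θ_z = sin φ sin δ + cos φ cos δ cos H = (-0.3322)(-0.3420) + (0.9432)(0.9397)(0.5534) = 0.6041.
Top-of-atmosphere irradiance = S₀ (d̄/d)² cos θ_z = 1367 × 1.0247 × 0.6041 = 846.20 W/m².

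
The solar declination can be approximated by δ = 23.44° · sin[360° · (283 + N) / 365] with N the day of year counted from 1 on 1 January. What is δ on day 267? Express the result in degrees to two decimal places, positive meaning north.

360 × (283 + 267) / 365 = 542.466°; sin(542.466°) = -0.0430.
δ = 23.44 × -0.0430 = -1.008° ≈ -1.01°.

-1.01°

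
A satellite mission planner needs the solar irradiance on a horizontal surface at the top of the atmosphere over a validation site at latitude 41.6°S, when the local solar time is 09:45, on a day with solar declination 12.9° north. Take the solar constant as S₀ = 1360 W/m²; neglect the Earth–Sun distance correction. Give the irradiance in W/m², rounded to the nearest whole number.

623 W/m²

Hour angle H = 15° × (9.75 − 12) = -33.75°.
cos θ_z = sin(-41.6°) sin(12.9°) + cos(-41.6°) cos(12.9°) cos(-33.75°) = -0.1482 + 0.6061 = 0.4579.
Top-of-atmosphere irradiance = S₀ cos θ_z = 1360 × 0.4579 = 622.74 W/m².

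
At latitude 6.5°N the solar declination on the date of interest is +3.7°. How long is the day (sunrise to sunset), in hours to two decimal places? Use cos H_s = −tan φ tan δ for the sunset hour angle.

−tan φ tan δ = −(0.1139)(0.0647) = -0.0074; H_s = arccos(-0.0074) = 90.42°.
Day length = 2 H_s / 15° h⁻¹ = 180.84° / 15 = 12.056 h.

12.06 hours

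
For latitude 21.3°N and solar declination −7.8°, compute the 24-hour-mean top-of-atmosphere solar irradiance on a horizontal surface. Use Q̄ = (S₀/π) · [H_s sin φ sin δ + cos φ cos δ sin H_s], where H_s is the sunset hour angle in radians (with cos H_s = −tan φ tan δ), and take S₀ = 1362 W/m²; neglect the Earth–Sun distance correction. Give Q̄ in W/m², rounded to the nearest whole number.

367 W/m²

The sunset hour angle satisfies cos H_s = −tan φ tan δ = 0.0534, giving H_s = 86.94°. In radians, H_s = 1.5174.
H_s sin φ sin δ = 1.5174 × 0.3633 × -0.1357 = -0.0748.
cos φ cos δ sin H_s = 0.9317 × 0.9907 × 0.9986 = 0.9217.
Q̄ = (1362/π) × (-0.0748 + 0.9217) = 433.54 × 0.8469 = 367.17 W/m².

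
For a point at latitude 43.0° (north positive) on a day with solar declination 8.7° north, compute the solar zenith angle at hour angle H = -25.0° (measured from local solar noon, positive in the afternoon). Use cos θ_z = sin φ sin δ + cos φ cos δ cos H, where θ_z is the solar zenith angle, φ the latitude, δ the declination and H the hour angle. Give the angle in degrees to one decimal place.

40.7°

With φ = 43.0°, δ = 8.7°, H = -25.00°: sin φ sin δ = 0.1032, cos φ cos δ cos H = 0.6552, so cos θ_z = 0.7584.
θ_z = arccos(0.7584) = 40.68°.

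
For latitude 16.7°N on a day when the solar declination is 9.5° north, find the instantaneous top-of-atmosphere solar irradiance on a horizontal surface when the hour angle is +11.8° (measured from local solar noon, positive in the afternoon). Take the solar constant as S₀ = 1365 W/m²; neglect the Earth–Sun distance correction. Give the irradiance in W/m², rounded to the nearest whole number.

cos θ_z = sin(16.7°) sin(9.5°) + cos(16.7°) cos(9.5°) cos(11.80°) = 0.0474 + 0.9247 = 0.9721.
Top-of-atmosphere irradiance = S₀ cos θ_z = 1365 × 0.9721 = 1326.92 W/m².

1327 W/m²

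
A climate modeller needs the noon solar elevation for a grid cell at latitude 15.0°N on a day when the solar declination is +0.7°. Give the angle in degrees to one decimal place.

75.7°

At local solar noon the hour angle is zero, so the elevation is 90° − |φ − δ| = 90° − |15.0° − (0.7°)| = 90° − 14.3° = 75.7°.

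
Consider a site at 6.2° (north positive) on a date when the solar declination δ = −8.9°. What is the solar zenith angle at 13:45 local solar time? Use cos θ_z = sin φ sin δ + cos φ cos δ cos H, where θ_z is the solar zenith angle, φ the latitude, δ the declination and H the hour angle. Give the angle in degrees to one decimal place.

Hour angle H = 15° × (13.75 − 12) = 26.25°.
With φ = 6.2°, δ = -8.9°, H = 26.25°: sin φ sin δ = -0.0167, cos φ cos δ cos H = 0.8809, so cos θ_z = 0.8642.
θ_z = arccos(0.8642) = 30.21°.

30.2°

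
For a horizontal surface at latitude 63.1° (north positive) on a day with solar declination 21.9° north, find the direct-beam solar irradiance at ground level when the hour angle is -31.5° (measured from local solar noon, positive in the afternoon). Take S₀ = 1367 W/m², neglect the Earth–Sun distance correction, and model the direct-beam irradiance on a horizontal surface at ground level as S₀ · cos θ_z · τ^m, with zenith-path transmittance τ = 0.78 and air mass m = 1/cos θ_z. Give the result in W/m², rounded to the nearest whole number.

659 W/m²

cos θ_z = sin(63.1°) sin(21.9°) + cos(63.1°) cos(21.9°) cos(-31.50°) = 0.3326 + 0.3579 = 0.6905.
Air mass m = 1/cos θ_z = 1/0.6905 = 1.448; τ^m = 0.78^1.448 = 0.6978.
Surface direct beam = 1367 × 0.6905 × 0.6978 = 658.66 W/m².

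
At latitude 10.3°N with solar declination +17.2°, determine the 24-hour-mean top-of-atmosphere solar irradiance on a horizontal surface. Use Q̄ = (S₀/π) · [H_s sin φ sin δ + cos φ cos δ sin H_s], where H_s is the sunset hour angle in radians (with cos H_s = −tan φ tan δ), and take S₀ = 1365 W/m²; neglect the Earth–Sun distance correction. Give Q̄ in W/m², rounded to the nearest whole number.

−tan φ tan δ = −(0.1817)(0.3096) = -0.0563; H_s = arccos(-0.0563) = 93.23°. In radians, H_s = 1.6272.
H_s sin φ sin δ = 1.6272 × 0.1788 × 0.2957 = 0.0860.
cos φ cos δ sin H_s = 0.9839 × 0.9553 × 0.9984 = 0.9384.
Q̄ = (1365/π) × (0.0860 + 0.9384) = 434.49 × 1.0244 = 445.09 W/m².

445 W/m²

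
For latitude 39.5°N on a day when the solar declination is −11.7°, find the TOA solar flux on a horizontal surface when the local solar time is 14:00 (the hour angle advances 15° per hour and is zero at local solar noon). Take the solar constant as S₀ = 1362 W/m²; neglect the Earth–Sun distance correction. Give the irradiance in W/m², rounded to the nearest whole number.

716 W/m²

Hour angle H = 15° × (14 − 12) = 30.00°.
cos θ_z = sin(39.5°) sin(-11.7°) + cos(39.5°) cos(-11.7°) cos(30.00°) = -0.1290 + 0.6544 = 0.5254.
Top-of-atmosphere irradiance = S₀ cos θ_z = 1362 × 0.5254 = 715.59 W/m².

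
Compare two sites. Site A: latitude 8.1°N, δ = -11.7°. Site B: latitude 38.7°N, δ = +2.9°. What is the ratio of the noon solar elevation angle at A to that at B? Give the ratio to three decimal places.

A: 90° − |8.1 − (-11.7)| = 70.20°.
B: 90° − |38.7 − (2.9)| = 54.20°.
Ratio A/B = 70.2000 / 54.2000 = 1.2952.

1.295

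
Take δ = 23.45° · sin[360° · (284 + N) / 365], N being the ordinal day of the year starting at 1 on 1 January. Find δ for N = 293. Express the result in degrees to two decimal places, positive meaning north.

-11.40°

360 × (284 + 293) / 365 = 569.096°; sin(569.096°) = -0.4863.
δ = 23.45 × -0.4863 = -11.404° ≈ -11.40°.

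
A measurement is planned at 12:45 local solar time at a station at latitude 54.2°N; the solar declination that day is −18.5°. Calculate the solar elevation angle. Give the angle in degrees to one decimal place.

16.7°

Hour angle H = 15° × (12.75 − 12) = 11.25°.
With φ = 54.2°, δ = -18.5°, H = 11.25°: sin φ sin δ = -0.2574, cos φ cos δ cos H = 0.5441, so cos θ_z = 0.2867.
θ_z = arccos(0.2867) = 73.34°, so the elevation is 90° − 73.34° = 16.66°.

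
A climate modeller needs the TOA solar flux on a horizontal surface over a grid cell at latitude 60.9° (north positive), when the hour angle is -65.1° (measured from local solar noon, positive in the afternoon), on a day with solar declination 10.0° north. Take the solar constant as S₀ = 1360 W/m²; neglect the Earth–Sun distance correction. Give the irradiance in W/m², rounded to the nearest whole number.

481 W/m²

With φ = 60.9°, δ = 10.0°, H = -65.10°: sin φ sin δ = 0.1517, cos φ cos δ cos H = 0.2017, so cos θ_z = 0.3534.
Top-of-atmosphere irradiance = S₀ cos θ_z = 1360 × 0.3534 = 480.62 W/m².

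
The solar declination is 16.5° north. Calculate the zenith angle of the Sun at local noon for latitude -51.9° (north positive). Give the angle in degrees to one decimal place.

At local solar noon the hour angle is zero, so the zenith angle is |φ − δ| = |-51.9° − (16.5°)| = 68.4°.

68.4°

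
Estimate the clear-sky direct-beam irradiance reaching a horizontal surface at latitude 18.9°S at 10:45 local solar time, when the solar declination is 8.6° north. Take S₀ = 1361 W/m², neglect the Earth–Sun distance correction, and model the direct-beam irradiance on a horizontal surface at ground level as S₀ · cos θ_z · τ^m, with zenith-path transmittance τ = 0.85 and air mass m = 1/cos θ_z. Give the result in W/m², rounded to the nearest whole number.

939 W/m²

Hour angle H = 15° × (10.75 − 12) = -18.75°.
cos θ_z = sin φ sin δ + cos φ cos δ cos H = (-0.3239)(0.1495) + (0.9461)(0.9888)(0.9469) = 0.8374.
Air mass m = 1/cos θ_z = 1/0.8374 = 1.194; τ^m = 0.85^1.194 = 0.8236.
Surface direct beam = 1361 × 0.8374 × 0.8236 = 938.66 W/m².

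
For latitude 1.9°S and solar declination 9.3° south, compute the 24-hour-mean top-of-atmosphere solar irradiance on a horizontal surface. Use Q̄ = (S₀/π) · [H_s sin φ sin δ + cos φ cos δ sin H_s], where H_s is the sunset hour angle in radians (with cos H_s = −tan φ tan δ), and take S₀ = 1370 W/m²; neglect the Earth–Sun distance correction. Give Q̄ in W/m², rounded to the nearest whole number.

434 W/m²

The sunset hour angle satisfies cos H_s = −tan φ tan δ = -0.0054, giving H_s = 90.31°. In radians, H_s = 1.5762.
H_s sin φ sin δ = 1.5762 × -0.0332 × -0.1616 = 0.0085.
cos φ cos δ sin H_s = 0.9995 × 0.9869 × 1.0000 = 0.9864.
Q̄ = (1370/π) × (0.0085 + 0.9864) = 436.08 × 0.9949 = 433.86 W/m².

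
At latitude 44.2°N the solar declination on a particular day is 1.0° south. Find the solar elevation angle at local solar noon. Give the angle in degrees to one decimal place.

At local solar noon the hour angle is zero, so the elevation is 90° − |φ − δ| = 90° − |44.2° − (-1.0°)| = 90° − 45.2° = 44.8°.

44.8°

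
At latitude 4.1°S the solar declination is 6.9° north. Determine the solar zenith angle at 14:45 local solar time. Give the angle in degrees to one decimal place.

Hour angle H = 15° × (14.75 − 12) = 41.25°.
With φ = -4.1°, δ = 6.9°, H = 41.25°: sin φ sin δ = -0.0086, cos φ cos δ cos H = 0.7445, so cos θ_z = 0.7359.
θ_z = arccos(0.7359) = 42.62°.

42.6°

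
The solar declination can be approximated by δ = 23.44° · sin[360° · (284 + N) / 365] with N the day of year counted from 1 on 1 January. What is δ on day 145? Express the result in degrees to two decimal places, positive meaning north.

+20.91°

360 × (284 + 145) / 365 = 423.123°; sin(423.123°) = 0.8920.
δ = 23.44 × 0.8920 = 20.908° ≈ +20.91°.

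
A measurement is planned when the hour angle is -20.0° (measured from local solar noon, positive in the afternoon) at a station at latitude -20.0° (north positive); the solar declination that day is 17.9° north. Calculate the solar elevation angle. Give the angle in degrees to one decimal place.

cos θ_z = sin(-20.0°) sin(17.9°) + cos(-20.0°) cos(17.9°) cos(-20.00°) = -0.1051 + 0.8403 = 0.7352.
θ_z = arccos(0.7352) = 42.68°, so the elevation is 90° − 42.68° = 47.32°.

47.3°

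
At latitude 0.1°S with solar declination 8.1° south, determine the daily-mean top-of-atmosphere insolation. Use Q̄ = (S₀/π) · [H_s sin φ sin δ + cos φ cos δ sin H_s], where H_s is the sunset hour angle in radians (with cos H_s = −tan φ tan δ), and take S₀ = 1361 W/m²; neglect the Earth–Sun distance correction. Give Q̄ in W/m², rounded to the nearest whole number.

cos H_s = −tan(-0.1°) · tan(-8.1°) = -0.0002, so H_s = arccos(-0.0002) = 90.01°. In radians, H_s = 1.5710.
H_s sin φ sin δ = 1.5710 × -0.0017 × -0.1409 = 0.0004.
cos φ cos δ sin H_s = 1.0000 × 0.9900 × 1.0000 = 0.9900.
Q̄ = (1361/π) × (0.0004 + 0.9900) = 433.22 × 0.9904 = 429.06 W/m².

429 W/m²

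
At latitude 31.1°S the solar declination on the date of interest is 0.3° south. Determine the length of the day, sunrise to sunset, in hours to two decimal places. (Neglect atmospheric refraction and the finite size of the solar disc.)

12.02 hours

cos H_s = −tan(-31.1°) · tan(-0.3°) = -0.0032, so H_s = arccos(-0.0032) = 90.18°.
Day length = 2 H_s / 15° h⁻¹ = 180.36° / 15 = 12.024 h.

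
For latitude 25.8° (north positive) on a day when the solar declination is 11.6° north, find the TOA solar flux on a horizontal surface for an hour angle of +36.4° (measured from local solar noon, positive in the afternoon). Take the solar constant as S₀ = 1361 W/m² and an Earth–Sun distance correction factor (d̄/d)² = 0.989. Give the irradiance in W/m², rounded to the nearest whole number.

1073 W/m²

cos θ_z = sin(25.8°) sin(11.6°) + cos(25.8°) cos(11.6°) cos(36.40°) = 0.0875 + 0.7099 = 0.7974.
Top-of-atmosphere irradiance = S₀ (d̄/d)² cos θ_z = 1361 × 0.989 × 0.7974 = 1073.32 W/m².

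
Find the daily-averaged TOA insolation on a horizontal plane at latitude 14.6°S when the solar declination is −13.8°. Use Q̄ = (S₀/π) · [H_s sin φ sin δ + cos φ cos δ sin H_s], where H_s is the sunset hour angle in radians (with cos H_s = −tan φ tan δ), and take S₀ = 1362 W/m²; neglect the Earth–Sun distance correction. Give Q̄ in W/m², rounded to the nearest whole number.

cos H_s = −tan(-14.6°) · tan(-13.8°) = -0.0640, so H_s = arccos(-0.0640) = 93.67°. In radians, H_s = 1.6348.
H_s sin φ sin δ = 1.6348 × -0.2521 × -0.2385 = 0.0983.
cos φ cos δ sin H_s = 0.9677 × 0.9711 × 0.9980 = 0.9379.
Q̄ = (1362/π) × (0.0983 + 0.9379) = 433.54 × 1.0362 = 449.23 W/m².

449 W/m²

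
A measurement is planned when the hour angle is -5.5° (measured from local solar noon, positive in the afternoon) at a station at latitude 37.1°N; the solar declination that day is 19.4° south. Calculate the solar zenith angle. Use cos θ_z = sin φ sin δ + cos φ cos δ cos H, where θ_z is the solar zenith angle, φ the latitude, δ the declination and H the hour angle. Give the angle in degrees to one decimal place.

56.7°

With φ = 37.1°, δ = -19.4°, H = -5.50°: sin φ sin δ = -0.2004, cos φ cos δ cos H = 0.7488, so cos θ_z = 0.5484.
θ_z = arccos(0.5484) = 56.74°.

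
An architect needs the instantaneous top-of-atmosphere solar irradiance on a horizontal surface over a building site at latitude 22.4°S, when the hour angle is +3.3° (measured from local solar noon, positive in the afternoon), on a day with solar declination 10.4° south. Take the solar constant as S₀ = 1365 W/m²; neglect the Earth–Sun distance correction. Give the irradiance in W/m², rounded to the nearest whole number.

1333 W/m²

With φ = -22.4°, δ = -10.4°, H = 3.30°: sin φ sin δ = 0.0688, cos φ cos δ cos H = 0.9078, so cos θ_z = 0.9766.
Top-of-atmosphere irradiance = S₀ cos θ_z = 1365 × 0.9766 = 1333.06 W/m².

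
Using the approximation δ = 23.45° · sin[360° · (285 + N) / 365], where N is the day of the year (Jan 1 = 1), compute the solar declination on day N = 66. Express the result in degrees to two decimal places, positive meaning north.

-5.60°

360 × (285 + 66) / 365 = 346.192°; sin(346.192°) = -0.2387.
δ = 23.45 × -0.2387 = -5.598° ≈ -5.60°.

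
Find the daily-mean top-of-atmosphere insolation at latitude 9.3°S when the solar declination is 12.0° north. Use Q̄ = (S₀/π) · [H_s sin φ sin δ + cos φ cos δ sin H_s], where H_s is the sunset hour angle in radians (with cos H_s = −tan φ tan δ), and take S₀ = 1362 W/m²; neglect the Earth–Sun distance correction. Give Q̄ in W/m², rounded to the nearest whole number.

396 W/m²

cos H_s = −tan(-9.3°) · tan(12.0°) = 0.0348, so H_s = arccos(0.0348) = 88.01°. In radians, H_s = 1.5361.
H_s sin φ sin δ = 1.5361 × -0.1616 × 0.2079 = -0.0516.
cos φ cos δ sin H_s = 0.9869 × 0.9781 × 0.9994 = 0.9647.
Q̄ = (1362/π) × (-0.0516 + 0.9647) = 433.54 × 0.9131 = 395.87 W/m².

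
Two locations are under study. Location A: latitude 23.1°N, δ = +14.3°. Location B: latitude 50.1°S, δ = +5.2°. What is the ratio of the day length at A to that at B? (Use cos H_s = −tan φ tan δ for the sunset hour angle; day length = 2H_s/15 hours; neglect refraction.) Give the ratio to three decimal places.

A: H_s = arccos(−tan 23.1° · tan 14.3°) = 96.24°, so 2H_s/15 = 12.8320 h.
B: H_s = arccos(−tan -50.1° · tan 5.2°) = 83.75°, so 2H_s/15 = 11.1667 h.
Ratio A/B = 12.8320 / 11.1667 = 1.1491.

1.149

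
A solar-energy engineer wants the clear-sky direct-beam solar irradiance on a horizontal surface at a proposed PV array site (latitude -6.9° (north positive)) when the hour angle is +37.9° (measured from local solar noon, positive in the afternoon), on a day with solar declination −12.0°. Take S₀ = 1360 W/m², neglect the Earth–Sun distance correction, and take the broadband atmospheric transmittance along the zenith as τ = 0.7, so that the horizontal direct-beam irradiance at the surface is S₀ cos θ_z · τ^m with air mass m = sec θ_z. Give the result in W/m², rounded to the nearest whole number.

686 W/m²

cos θ_z = sin(-6.9°) sin(-12.0°) + cos(-6.9°) cos(-12.0°) cos(37.90°) = 0.0250 + 0.7663 = 0.7913.
Air mass m = 1/cos θ_z = 1/0.7913 = 1.264; τ^m = 0.7^1.264 = 0.6371.
Surface direct beam = 1360 × 0.7913 × 0.6371 = 685.63 W/m².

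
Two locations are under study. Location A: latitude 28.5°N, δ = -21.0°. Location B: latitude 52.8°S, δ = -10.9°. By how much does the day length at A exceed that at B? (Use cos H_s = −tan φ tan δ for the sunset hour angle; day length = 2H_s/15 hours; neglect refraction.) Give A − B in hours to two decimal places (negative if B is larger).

-3.56 h

A: H_s = arccos(−tan 28.5° · tan -21.0°) = 77.97°, so 2H_s/15 = 10.3960 h.
B: H_s = arccos(−tan -52.8° · tan -10.9°) = 104.70°, so 2H_s/15 = 13.9600 h.
A − B = 10.3960 − 13.9600 = -3.5640 h.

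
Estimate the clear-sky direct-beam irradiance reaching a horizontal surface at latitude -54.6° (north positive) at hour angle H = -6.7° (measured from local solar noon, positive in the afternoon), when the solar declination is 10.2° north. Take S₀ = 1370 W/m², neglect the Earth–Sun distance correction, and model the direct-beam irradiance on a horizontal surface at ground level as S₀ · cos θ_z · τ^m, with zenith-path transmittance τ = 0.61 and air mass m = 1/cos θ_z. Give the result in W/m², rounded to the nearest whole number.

cos θ_z = sin φ sin δ + cos φ cos δ cos H = (-0.8151)(0.1771) + (0.5793)(0.9842)(0.9932) = 0.4219.
Air mass m = 1/cos θ_z = 1/0.4219 = 2.370; τ^m = 0.61^2.370 = 0.3099.
Surface direct beam = 1370 × 0.4219 × 0.3099 = 179.12 W/m².

179 W/m²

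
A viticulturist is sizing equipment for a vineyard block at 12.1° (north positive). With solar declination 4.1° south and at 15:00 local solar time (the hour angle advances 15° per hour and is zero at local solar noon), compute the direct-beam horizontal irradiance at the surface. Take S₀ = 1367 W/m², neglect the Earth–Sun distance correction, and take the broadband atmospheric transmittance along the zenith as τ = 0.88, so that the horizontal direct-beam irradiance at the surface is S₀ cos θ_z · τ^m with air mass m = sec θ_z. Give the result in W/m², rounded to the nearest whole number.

Hour angle H = 15° × (15 − 12) = 45.00°.
With φ = 12.1°, δ = -4.1°, H = 45.00°: sin φ sin δ = -0.0150, cos φ cos δ cos H = 0.6896, so cos θ_z = 0.6746.
Air mass m = 1/cos θ_z = 1/0.6746 = 1.482; τ^m = 0.88^1.482 = 0.8274.
Surface direct beam = 1367 × 0.6746 × 0.8274 = 763.01 W/m².

763 W/m²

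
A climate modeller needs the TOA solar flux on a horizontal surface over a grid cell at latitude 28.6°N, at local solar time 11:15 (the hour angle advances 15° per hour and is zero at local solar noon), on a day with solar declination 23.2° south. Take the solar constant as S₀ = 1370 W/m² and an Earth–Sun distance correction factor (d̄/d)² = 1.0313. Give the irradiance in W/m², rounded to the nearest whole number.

Hour angle H = 15° × (11.25 − 12) = -11.25°.
With φ = 28.6°, δ = -23.2°, H = -11.25°: sin φ sin δ = -0.1886, cos φ cos δ cos H = 0.7915, so cos θ_z = 0.6029.
Top-of-atmosphere irradiance = S₀ (d̄/d)² cos θ_z = 1370 × 1.0313 × 0.6029 = 851.83 W/m².

852 W/m²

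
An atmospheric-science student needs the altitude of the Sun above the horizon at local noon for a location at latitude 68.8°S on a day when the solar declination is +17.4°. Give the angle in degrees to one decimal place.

At local solar noon the hour angle is zero, so the elevation is 90° − |φ − δ| = 90° − |-68.8° − (17.4°)| = 90° − 86.2° = 3.8°.

3.8°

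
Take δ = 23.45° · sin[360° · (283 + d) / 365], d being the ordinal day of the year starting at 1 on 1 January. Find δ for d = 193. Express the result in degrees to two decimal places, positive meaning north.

360 × (283 + 193) / 365 = 469.479°; sin(469.479°) = 0.9428.
δ = 23.45 × 0.9428 = 22.109° ≈ +22.11°.

+22.11°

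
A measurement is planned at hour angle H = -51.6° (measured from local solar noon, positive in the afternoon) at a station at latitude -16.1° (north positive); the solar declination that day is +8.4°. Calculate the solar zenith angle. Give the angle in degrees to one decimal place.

56.6°

With φ = -16.1°, δ = 8.4°, H = -51.60°: sin φ sin δ = -0.0405, cos φ cos δ cos H = 0.5904, so cos θ_z = 0.5499.
θ_z = arccos(0.5499) = 56.64°.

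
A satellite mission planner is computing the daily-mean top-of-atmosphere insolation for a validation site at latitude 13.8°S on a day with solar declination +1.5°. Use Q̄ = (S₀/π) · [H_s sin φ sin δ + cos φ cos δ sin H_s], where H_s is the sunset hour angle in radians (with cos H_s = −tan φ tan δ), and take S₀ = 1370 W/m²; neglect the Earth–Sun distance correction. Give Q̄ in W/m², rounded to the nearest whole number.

419 W/m²

cos H_s = −tan(-13.8°) · tan(1.5°) = 0.0064, so H_s = arccos(0.0064) = 89.63°. In radians, H_s = 1.5643.
H_s sin φ sin δ = 1.5643 × -0.2385 × 0.0262 = -0.0098.
cos φ cos δ sin H_s = 0.9711 × 0.9997 × 1.0000 = 0.9708.
Q̄ = (1370/π) × (-0.0098 + 0.9708) = 436.08 × 0.9610 = 419.07 W/m².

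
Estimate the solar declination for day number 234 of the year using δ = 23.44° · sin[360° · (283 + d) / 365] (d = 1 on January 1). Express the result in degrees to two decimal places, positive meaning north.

360 × (283 + 234) / 365 = 509.918°; sin(509.918°) = 0.5012.
δ = 23.44 × 0.5012 = 11.748° ≈ +11.75°.

+11.75°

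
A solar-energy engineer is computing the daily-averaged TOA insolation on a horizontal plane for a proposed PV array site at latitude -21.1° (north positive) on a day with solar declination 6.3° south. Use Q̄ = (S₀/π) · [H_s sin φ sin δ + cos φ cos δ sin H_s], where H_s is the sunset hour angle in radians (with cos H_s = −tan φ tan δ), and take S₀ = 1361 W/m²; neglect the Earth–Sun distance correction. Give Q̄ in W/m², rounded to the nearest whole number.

The sunset hour angle satisfies cos H_s = −tan φ tan δ = -0.0426, giving H_s = 92.44°. In radians, H_s = 1.6134.
H_s sin φ sin δ = 1.6134 × -0.3600 × -0.1097 = 0.0637.
cos φ cos δ sin H_s = 0.9330 × 0.9940 × 0.9991 = 0.9266.
Q̄ = (1361/π) × (0.0637 + 0.9266) = 433.22 × 0.9903 = 429.02 W/m².

429 W/m²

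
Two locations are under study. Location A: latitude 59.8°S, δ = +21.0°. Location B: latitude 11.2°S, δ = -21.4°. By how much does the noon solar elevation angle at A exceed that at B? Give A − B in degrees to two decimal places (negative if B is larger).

-70.60°

A: 90° − |-59.8 − (21.0)| = 9.20°.
B: 90° − |-11.2 − (-21.4)| = 79.80°.
A − B = 9.20 − 79.80 = -70.60°.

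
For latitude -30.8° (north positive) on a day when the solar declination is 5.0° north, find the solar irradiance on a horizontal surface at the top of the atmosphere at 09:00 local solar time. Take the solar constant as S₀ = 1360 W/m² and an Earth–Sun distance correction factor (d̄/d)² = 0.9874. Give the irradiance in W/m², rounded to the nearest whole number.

Hour angle H = 15° × (9 − 12) = -45.00°.
cos θ_z = sin(-30.8°) sin(5.0°) + cos(-30.8°) cos(5.0°) cos(-45.00°) = -0.0446 + 0.6051 = 0.5605.
Top-of-atmosphere irradiance = S₀ (d̄/d)² cos θ_z = 1360 × 0.9874 × 0.5605 = 752.68 W/m².

753 W/m²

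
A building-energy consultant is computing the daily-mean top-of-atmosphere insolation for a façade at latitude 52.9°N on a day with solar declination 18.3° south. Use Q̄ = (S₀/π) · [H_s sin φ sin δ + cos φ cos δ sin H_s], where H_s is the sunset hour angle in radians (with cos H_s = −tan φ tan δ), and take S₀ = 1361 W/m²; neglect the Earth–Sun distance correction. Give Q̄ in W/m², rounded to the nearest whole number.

The sunset hour angle satisfies cos H_s = −tan φ tan δ = 0.4373, giving H_s = 64.07°. In radians, H_s = 1.1182.
H_s sin φ sin δ = 1.1182 × 0.7976 × -0.3140 = -0.2800.
cos φ cos δ sin H_s = 0.6032 × 0.9494 × 0.8993 = 0.5150.
Q̄ = (1361/π) × (-0.2800 + 0.5150) = 433.22 × 0.2350 = 101.81 W/m².

102 W/m²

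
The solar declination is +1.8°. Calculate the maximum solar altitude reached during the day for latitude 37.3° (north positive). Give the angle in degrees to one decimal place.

At local solar noon the hour angle is zero, so the elevation is 90° − |φ − δ| = 90° − |37.3° − (1.8°)| = 90° − 35.5° = 54.5°.

54.5°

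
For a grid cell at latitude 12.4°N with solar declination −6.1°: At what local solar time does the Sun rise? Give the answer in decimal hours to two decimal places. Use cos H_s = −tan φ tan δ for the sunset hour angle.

6.09 h

cos H_s = −tan(12.4°) · tan(-6.1°) = 0.0235, so H_s = arccos(0.0235) = 88.65°.
Sunrise is at 12 − H_s/15 = 12 − 5.910 = 6.090 h local solar time.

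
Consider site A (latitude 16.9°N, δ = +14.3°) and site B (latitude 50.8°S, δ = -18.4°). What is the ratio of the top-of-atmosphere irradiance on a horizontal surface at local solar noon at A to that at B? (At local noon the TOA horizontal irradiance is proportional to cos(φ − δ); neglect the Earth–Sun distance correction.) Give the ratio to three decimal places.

1.183

A: cos θ_z = cos(16.9° − (14.3°)) = 0.9990.
B: cos θ_z = cos(-50.8° − (-18.4°)) = 0.8443.
Ratio A/B = 0.9990 / 0.8443 = 1.1832.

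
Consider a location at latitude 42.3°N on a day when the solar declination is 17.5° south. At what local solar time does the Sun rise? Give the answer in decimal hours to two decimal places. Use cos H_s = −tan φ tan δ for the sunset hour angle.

The sunset hour angle satisfies cos H_s = −tan φ tan δ = 0.2869, giving H_s = 73.33°.
Sunrise is at 12 − H_s/15 = 12 − 4.889 = 7.111 h local solar time.

7.11 h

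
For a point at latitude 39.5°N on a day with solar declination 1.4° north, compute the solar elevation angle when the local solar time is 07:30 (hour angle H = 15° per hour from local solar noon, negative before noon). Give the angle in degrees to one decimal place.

18.1°

Hour angle H = 15° × (7.5 − 12) = -67.50°.
cos θ_z = sin φ sin δ + cos φ cos δ cos H = (0.6361)(0.0244) + (0.7716)(0.9997)(0.3827) = 0.3107.
θ_z = arccos(0.3107) = 71.90°, so the elevation is 90° − 71.90° = 18.10°.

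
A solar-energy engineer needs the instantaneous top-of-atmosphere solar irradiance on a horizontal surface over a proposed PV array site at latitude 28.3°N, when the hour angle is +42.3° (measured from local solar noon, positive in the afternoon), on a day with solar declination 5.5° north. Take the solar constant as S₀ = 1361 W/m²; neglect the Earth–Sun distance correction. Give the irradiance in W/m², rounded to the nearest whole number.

944 W/m²

cos θ_z = sin(28.3°) sin(5.5°) + cos(28.3°) cos(5.5°) cos(42.30°) = 0.0454 + 0.6482 = 0.6936.
Top-of-atmosphere irradiance = S₀ cos θ_z = 1361 × 0.6936 = 943.99 W/m².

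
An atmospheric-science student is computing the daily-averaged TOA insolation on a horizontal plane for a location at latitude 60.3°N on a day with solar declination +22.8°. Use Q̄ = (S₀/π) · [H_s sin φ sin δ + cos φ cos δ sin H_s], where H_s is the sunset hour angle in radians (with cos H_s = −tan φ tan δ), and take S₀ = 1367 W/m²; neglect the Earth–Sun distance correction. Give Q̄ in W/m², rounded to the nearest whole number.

−tan φ tan δ = −(1.7532)(0.4204) = -0.7370; H_s = arccos(-0.7370) = 137.48°. In radians, H_s = 2.3995.
H_s sin φ sin δ = 2.3995 × 0.8686 × 0.3875 = 0.8076.
cos φ cos δ sin H_s = 0.4955 × 0.9219 × 0.6758 = 0.3087.
Q̄ = (1367/π) × (0.8076 + 0.3087) = 435.13 × 1.1163 = 485.74 W/m².

486 W/m²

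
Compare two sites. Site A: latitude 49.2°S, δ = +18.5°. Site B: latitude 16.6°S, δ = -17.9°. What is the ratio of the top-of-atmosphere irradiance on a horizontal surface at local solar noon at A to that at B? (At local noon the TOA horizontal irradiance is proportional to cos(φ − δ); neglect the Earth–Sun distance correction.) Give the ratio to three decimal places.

0.380

A: cos θ_z = cos(-49.2° − (18.5°)) = 0.3795.
B: cos θ_z = cos(-16.6° − (-17.9°)) = 0.9997.
Ratio A/B = 0.3795 / 0.9997 = 0.3796.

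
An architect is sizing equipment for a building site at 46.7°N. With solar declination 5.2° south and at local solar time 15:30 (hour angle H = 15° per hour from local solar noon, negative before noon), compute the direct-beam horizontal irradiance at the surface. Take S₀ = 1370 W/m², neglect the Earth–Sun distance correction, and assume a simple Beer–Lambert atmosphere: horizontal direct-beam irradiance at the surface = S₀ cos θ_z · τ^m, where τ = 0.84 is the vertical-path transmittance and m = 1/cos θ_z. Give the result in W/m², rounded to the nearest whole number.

Hour angle H = 15° × (15.5 − 12) = 52.50°.
cos θ_z = sin(46.7°) sin(-5.2°) + cos(46.7°) cos(-5.2°) cos(52.50°) = -0.0660 + 0.4158 = 0.3498.
Air mass m = 1/cos θ_z = 1/0.3498 = 2.859; τ^m = 0.84^2.859 = 0.6075.
Surface direct beam = 1370 × 0.3498 × 0.6075 = 291.13 W/m².

291 W/m²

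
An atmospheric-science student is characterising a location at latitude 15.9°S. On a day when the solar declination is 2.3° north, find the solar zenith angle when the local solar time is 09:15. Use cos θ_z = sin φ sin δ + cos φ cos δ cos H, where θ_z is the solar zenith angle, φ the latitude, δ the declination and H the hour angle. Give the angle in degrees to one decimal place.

44.6°

Hour angle H = 15° × (9.25 − 12) = -41.25°.
With φ = -15.9°, δ = 2.3°, H = -41.25°: sin φ sin δ = -0.0110, cos φ cos δ cos H = 0.7225, so cos θ_z = 0.7115.
θ_z = arccos(0.7115) = 44.64°.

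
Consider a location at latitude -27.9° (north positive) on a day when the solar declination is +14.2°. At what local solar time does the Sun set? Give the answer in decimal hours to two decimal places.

The sunset hour angle satisfies cos H_s = −tan φ tan δ = 0.1340, giving H_s = 82.30°.
Sunset is at 12 + H_s/15 = 12 + 5.487 = 17.487 h local solar time.

17.49 h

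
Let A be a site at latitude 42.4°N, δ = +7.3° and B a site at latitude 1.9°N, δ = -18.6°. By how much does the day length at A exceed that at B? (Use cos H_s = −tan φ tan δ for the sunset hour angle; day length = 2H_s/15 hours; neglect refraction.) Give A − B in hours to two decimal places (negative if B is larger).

A: H_s = arccos(−tan 42.4° · tan 7.3°) = 96.72°, so 2H_s/15 = 12.8960 h.
B: H_s = arccos(−tan 1.9° · tan -18.6°) = 89.36°, so 2H_s/15 = 11.9147 h.
A − B = 12.8960 − 11.9147 = 0.9813 h.

+0.98 h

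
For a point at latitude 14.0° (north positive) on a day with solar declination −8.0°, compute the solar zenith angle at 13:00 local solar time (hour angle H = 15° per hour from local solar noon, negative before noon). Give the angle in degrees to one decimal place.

Hour angle H = 15° × (13 − 12) = 15.00°.
cos θ_z = sin(14.0°) sin(-8.0°) + cos(14.0°) cos(-8.0°) cos(15.00°) = -0.0337 + 0.9281 = 0.8944.
θ_z = arccos(0.8944) = 26.57°.

26.6°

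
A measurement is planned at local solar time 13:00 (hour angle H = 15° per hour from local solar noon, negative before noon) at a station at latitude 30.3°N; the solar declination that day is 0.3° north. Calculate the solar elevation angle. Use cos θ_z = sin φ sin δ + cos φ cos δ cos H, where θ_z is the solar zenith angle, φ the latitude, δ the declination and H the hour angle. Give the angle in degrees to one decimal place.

56.8°

Hour angle H = 15° × (13 − 12) = 15.00°.
With φ = 30.3°, δ = 0.3°, H = 15.00°: sin φ sin δ = 0.0026, cos φ cos δ cos H = 0.8340, so cos θ_z = 0.8366.
θ_z = arccos(0.8366) = 33.22°, so the elevation is 90° − 33.22° = 56.78°.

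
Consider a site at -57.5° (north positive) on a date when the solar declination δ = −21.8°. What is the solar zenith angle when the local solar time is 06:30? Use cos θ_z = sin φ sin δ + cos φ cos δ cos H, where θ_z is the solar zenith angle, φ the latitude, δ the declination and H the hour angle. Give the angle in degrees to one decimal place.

Hour angle H = 15° × (6.5 − 12) = -82.50°.
With φ = -57.5°, δ = -21.8°, H = -82.50°: sin φ sin δ = 0.3132, cos φ cos δ cos H = 0.0651, so cos θ_z = 0.3783.
θ_z = arccos(0.3783) = 67.77°.

67.8°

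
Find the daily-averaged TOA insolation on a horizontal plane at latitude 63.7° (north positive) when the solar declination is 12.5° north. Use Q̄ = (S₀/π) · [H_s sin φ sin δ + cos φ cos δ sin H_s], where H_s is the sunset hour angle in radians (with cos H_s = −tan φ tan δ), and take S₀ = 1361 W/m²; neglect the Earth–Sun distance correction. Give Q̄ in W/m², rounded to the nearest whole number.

339 W/m²

cos H_s = −tan(63.7°) · tan(12.5°) = -0.4486, so H_s = arccos(-0.4486) = 116.65°. In radians, H_s = 2.0359.
H_s sin φ sin δ = 2.0359 × 0.8965 × 0.2164 = 0.3950.
cos φ cos δ sin H_s = 0.4431 × 0.9763 × 0.8938 = 0.3867.
Q̄ = (1361/π) × (0.3950 + 0.3867) = 433.22 × 0.7817 = 338.65 W/m².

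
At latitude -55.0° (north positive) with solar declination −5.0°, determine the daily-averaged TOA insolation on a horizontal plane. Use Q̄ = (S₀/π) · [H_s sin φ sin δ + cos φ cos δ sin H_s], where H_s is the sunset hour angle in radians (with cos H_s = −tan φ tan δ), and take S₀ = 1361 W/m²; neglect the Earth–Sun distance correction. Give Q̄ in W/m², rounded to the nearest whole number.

298 W/m²

−tan φ tan δ = −(-1.4281)(-0.0875) = -0.1250; H_s = arccos(-0.1250) = 97.18°. In radians, H_s = 1.6961.
H_s sin φ sin δ = 1.6961 × -0.8192 × -0.0872 = 0.1212.
cos φ cos δ sin H_s = 0.5736 × 0.9962 × 0.9922 = 0.5670.
Q̄ = (1361/π) × (0.1212 + 0.5670) = 433.22 × 0.6882 = 298.14 W/m².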